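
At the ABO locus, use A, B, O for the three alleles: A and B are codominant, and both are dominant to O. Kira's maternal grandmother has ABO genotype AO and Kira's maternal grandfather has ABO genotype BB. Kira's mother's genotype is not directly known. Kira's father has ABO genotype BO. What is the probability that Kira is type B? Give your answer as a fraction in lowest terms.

5/8

Kira's mother's ABO genotype from AO × BB: 1/2 AB, 1/2 BO.
Crossing each possibility with the father BO and summing P(type B): 1/2·1/2 + 1/2·3/4 = 5/8.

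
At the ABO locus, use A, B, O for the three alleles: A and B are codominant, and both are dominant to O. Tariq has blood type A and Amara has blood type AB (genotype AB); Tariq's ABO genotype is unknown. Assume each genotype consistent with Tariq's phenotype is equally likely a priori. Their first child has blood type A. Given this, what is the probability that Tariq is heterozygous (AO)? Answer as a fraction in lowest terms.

1/2

Possible genotypes: Tariq ∈ {AA, AO}; Amara ∈ {AB}.
Weight each parental genotype pair by prior × P(type-A child):
  AA × AB: posterior weight 1/2.
  AO × AB: posterior weight 1/2.
Sum the posterior weight over pairs where Tariq is AO: 1/2.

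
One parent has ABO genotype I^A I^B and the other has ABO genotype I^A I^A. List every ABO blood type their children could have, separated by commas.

A, AB

Gametes from I^A I^B × I^A I^A give offspring ABO genotypes I^A I^A, I^A I^B, i.e. phenotypes A, AB.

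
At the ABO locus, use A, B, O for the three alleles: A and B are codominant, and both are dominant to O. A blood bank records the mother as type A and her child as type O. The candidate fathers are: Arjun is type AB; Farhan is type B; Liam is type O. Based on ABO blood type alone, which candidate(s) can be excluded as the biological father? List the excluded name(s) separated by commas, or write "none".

A candidate is excluded only if no genotype consistent with his phenotype could produce a type O child with a type A mother.
Arjun (type AB): no genotype consistent with that phenotype can produce a type-O child with a type-A mother.

Arjun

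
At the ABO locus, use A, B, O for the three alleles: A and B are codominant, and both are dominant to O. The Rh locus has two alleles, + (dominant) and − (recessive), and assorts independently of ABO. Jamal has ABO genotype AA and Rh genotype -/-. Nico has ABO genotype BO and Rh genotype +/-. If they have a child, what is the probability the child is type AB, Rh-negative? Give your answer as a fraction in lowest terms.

1/4

ABO cross AA × BO → offspring phenotypes: 1/2 A, 1/2 AB.
Rh cross -/- × +/- → 1/2 Rh+, 1/2 Rh-.
Independent loci: P(type AB, Rh-negative) = 1/2 × 1/2 = 1/4.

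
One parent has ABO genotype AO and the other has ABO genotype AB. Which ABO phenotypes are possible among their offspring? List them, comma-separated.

Gametes from AO × AB give offspring ABO genotypes AA, AB, AO, BO, i.e. phenotypes A, B, AB.

A, B, AB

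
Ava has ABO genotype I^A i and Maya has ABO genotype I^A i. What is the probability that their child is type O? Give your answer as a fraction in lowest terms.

ABO cross I^A i × I^A i → offspring phenotypes: 1/4 O, 3/4 A.
So P(type O) = 1/4.

1/4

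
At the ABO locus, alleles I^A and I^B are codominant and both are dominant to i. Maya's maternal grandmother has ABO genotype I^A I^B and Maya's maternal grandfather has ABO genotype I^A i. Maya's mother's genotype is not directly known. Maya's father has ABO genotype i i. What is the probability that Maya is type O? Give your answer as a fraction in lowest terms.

1/4

Maya's mother's ABO genotype from I^A I^B × I^A i: 1/4 I^A I^A, 1/4 I^A I^B, 1/4 I^A i, 1/4 I^B i.
Crossing each possibility with the father i i and summing P(type O): 1/4·0 + 1/4·0 + 1/4·1/2 + 1/4·1/2 = 1/4.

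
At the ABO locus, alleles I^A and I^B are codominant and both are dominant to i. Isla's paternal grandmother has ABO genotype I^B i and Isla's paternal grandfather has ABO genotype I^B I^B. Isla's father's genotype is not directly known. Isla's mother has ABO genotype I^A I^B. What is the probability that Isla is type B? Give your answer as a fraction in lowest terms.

1/2

Isla's father's ABO genotype from I^B i × I^B I^B: 1/2 I^B I^B, 1/2 I^B i.
Crossing each possibility with the mother I^A I^B and summing P(type B): 1/2·1/2 + 1/2·1/2 = 1/2.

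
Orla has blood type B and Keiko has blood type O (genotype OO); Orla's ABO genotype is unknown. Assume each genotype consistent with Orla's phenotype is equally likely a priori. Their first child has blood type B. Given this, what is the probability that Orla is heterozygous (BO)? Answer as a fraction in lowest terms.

Possible genotypes: Orla ∈ {BB, BO}; Keiko ∈ {OO}.
Weight each parental genotype pair by prior × P(type-B child):
  BB × OO: posterior weight 2/3.
  BO × OO: posterior weight 1/3.
Sum the posterior weight over pairs where Orla is BO: 1/3.

1/3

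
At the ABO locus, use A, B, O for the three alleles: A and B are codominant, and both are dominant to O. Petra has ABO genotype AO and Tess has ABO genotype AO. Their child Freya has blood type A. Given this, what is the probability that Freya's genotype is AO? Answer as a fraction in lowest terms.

2/3

Cross AO × AO → 1/4 AA, 1/2 AO, 1/4 OO.
Type-A genotypes among offspring: AA (1/4), AO (1/2); total 3/4.
P(AO | type A) = (1/2) / (3/4) = 2/3.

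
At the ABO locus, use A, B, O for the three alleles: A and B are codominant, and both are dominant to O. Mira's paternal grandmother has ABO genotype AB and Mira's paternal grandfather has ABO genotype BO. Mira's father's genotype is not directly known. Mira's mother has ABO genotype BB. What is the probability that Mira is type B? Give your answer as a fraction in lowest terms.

Mira's father's ABO genotype from AB × BO: 1/4 AB, 1/4 AO, 1/4 BB, 1/4 BO.
Crossing each possibility with the mother BB and summing P(type B): 1/4·1/2 + 1/4·1/2 + 1/4·1 + 1/4·1 = 3/4.

3/4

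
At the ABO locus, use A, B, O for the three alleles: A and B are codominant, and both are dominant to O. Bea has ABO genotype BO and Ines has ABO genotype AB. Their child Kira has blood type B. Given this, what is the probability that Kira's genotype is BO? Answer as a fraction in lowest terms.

1/2

Cross BO × AB → 1/4 AB, 1/4 AO, 1/4 BB, 1/4 BO.
Type-B genotypes among offspring: BB (1/4), BO (1/4); total 1/2.
P(BO | type B) = (1/4) / (1/2) = 1/2.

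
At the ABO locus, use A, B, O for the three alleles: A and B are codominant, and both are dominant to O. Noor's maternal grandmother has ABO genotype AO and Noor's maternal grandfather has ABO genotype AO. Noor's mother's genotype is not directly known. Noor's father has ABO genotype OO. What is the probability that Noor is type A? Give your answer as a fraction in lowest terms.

Noor's mother's ABO genotype from AO × AO: 1/4 AA, 1/2 AO, 1/4 OO.
Crossing each possibility with the father OO and summing P(type A): 1/4·1 + 1/2·1/2 + 1/4·0 = 1/2.

1/2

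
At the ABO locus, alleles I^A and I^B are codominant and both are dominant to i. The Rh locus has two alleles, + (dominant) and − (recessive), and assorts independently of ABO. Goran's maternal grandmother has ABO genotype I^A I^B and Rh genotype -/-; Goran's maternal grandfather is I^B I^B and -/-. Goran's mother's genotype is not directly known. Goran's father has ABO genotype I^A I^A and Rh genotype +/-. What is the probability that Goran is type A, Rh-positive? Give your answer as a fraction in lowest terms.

1/8

Goran's mother's ABO genotype from I^A I^B × I^B I^B: 1/2 I^A I^B, 1/2 I^B I^B.
Crossing each possibility with the father I^A I^A and summing P(type A): 1/2·1/2 + 1/2·0 = 1/4.
Similarly for Rh via the mother's Rh distribution: P(Rh+) = 1/2.
Independent loci: 1/4 × 1/2 = 1/8.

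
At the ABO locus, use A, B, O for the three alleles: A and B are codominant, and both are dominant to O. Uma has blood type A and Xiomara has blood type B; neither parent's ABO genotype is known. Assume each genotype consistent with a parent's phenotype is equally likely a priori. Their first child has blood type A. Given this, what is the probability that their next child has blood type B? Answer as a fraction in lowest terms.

1/12

Possible genotypes: Uma ∈ {AA, AO}; Xiomara ∈ {BB, BO}.
Weight each parental genotype pair by prior × P(type-A child):
  AA × BO: posterior weight 2/3; P(next child type B) = 0.
  AO × BO: posterior weight 1/3; P(next child type B) = 1/4.
Weighted sum = 1/12.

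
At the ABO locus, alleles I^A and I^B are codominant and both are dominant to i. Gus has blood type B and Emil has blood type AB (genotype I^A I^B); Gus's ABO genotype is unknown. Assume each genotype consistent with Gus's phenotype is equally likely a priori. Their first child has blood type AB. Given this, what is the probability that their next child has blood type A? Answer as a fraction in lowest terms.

Possible genotypes: Gus ∈ {I^B I^B, I^B i}; Emil ∈ {I^A I^B}.
Weight each parental genotype pair by prior × P(type-AB child):
  I^B I^B × I^A I^B: posterior weight 2/3; P(next child type A) = 0.
  I^B i × I^A I^B: posterior weight 1/3; P(next child type A) = 1/4.
Weighted sum = 1/12.

1/12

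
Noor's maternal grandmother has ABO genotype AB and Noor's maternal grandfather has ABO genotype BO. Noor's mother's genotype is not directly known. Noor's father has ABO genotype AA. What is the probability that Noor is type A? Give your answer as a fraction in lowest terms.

Noor's mother's ABO genotype from AB × BO: 1/4 AB, 1/4 AO, 1/4 BB, 1/4 BO.
Crossing each possibility with the father AA and summing P(type A): 1/4·1/2 + 1/4·1 + 1/4·0 + 1/4·1/2 = 1/2.

1/2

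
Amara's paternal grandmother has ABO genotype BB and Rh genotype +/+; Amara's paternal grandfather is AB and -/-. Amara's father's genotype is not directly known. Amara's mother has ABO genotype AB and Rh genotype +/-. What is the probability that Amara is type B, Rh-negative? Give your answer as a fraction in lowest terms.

Amara's father's ABO genotype from BB × AB: 1/2 AB, 1/2 BB.
Crossing each possibility with the mother AB and summing P(type B): 1/2·1/4 + 1/2·1/2 = 3/8.
Similarly for Rh via the father's Rh distribution: P(Rh-) = 1/4.
Independent loci: 3/8 × 1/4 = 3/32.

3/32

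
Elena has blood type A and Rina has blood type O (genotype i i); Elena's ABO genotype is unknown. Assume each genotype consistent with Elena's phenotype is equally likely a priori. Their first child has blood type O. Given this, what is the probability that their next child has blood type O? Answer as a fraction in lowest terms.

Possible genotypes: Elena ∈ {I^A I^A, I^A i}; Rina ∈ {i i}.
Weight each parental genotype pair by prior × P(type-O child):
  I^A i × i i: posterior weight 1; P(next child type O) = 1/2.
Weighted sum = 1/2.

1/2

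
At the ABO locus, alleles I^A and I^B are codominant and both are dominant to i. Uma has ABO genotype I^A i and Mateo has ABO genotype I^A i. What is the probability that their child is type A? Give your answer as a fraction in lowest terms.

3/4

ABO cross I^A i × I^A i → offspring phenotypes: 1/4 O, 3/4 A.
So P(type A) = 3/4.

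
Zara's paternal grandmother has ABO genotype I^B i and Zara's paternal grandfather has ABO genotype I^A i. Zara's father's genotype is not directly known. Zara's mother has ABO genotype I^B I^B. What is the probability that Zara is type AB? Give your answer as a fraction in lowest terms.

Zara's father's ABO genotype from I^B i × I^A i: 1/4 I^A I^B, 1/4 I^A i, 1/4 I^B i, 1/4 i i.
Crossing each possibility with the mother I^B I^B and summing P(type AB): 1/4·1/2 + 1/4·1/2 + 1/4·0 + 1/4·0 = 1/4.

1/4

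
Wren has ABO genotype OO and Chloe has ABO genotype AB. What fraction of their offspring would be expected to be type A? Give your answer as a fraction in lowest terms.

ABO cross OO × AB → offspring phenotypes: 1/2 A, 1/2 B.
So P(type A) = 1/2.

1/2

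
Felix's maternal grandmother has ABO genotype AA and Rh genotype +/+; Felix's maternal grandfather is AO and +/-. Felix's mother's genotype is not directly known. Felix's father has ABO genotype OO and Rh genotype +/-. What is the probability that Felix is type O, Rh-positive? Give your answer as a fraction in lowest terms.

Felix's mother's ABO genotype from AA × AO: 1/2 AA, 1/2 AO.
Crossing each possibility with the father OO and summing P(type O): 1/2·0 + 1/2·1/2 = 1/4.
Similarly for Rh via the mother's Rh distribution: P(Rh+) = 7/8.
Independent loci: 1/4 × 7/8 = 7/32.

7/32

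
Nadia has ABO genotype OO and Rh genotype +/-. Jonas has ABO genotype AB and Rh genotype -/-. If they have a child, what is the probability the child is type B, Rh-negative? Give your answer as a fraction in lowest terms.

1/4

ABO cross OO × AB → offspring phenotypes: 1/2 A, 1/2 B.
Rh cross +/- × -/- → 1/2 Rh+, 1/2 Rh-.
Independent loci: P(type B, Rh-negative) = 1/2 × 1/2 = 1/4.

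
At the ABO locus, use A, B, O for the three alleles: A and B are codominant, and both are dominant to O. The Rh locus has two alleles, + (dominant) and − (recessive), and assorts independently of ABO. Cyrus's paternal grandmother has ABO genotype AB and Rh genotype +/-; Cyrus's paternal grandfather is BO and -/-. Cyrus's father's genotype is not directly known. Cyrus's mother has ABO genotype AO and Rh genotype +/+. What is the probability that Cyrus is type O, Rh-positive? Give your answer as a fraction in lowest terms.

Cyrus's father's ABO genotype from AB × BO: 1/4 AB, 1/4 AO, 1/4 BB, 1/4 BO.
Crossing each possibility with the mother AO and summing P(type O): 1/4·0 + 1/4·1/4 + 1/4·0 + 1/4·1/4 = 1/8.
Similarly for Rh via the father's Rh distribution: P(Rh+) = 1.
Independent loci: 1/8 × 1 = 1/8.

1/8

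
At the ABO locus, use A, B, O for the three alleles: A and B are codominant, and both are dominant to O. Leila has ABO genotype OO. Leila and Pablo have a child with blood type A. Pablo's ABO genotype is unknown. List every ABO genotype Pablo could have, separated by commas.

AA, AB, AO

For each candidate genotype of Pablo, check whether crossing it with OO can produce every observed child phenotype.
  AA → possible child types {A} ✓
  AB → possible child types {A, B} ✓
  AO → possible child types {O, A} ✓
  BB → possible child types {B} ✗
  BO → possible child types {O, B} ✗
  OO → possible child types {O} ✗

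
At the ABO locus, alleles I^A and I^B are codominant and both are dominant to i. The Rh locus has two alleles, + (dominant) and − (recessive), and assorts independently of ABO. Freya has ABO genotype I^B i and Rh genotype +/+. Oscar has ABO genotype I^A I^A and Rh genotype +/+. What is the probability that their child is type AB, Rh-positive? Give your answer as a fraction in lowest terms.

ABO cross I^B i × I^A I^A → offspring phenotypes: 1/2 A, 1/2 AB.
Rh cross +/+ × +/+ → 1 Rh+.
Independent loci: P(type AB, Rh-positive) = 1/2 × 1 = 1/2.

1/2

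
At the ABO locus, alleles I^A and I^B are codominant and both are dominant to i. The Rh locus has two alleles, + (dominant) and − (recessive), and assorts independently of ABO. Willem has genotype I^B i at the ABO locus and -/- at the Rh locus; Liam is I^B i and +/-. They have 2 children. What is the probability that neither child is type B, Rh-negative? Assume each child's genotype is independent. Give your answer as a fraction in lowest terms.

25/64

ABO cross I^B i × I^B i → 1/4 O, 3/4 B.
Rh cross -/- × +/- → 1/2 Rh+, 1/2 Rh-; so P(type B, Rh-negative) = 3/4 × 1/2 = 3/8 per child.
P(not type B, Rh-negative) = 5/8 for one child; (5/8)^2 = 25/64.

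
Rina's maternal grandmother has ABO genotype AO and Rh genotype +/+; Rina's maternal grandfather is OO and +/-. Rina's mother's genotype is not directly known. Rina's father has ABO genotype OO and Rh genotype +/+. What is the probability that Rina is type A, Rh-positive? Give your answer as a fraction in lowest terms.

Rina's mother's ABO genotype from AO × OO: 1/2 AO, 1/2 OO.
Crossing each possibility with the father OO and summing P(type A): 1/2·1/2 + 1/2·0 = 1/4.
Similarly for Rh via the mother's Rh distribution: P(Rh+) = 1.
Independent loci: 1/4 × 1 = 1/4.

1/4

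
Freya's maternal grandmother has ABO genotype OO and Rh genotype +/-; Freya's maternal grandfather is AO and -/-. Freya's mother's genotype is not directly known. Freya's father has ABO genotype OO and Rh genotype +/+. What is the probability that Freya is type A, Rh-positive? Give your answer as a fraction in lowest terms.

Freya's mother's ABO genotype from OO × AO: 1/2 AO, 1/2 OO.
Crossing each possibility with the father OO and summing P(type A): 1/2·1/2 + 1/2·0 = 1/4.
Similarly for Rh via the mother's Rh distribution: P(Rh+) = 1.
Independent loci: 1/4 × 1 = 1/4.

1/4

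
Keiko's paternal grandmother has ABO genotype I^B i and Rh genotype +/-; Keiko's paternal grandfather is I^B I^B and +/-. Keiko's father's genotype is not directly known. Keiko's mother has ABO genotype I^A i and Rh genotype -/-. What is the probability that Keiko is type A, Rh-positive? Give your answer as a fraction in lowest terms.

1/16

Keiko's father's ABO genotype from I^B i × I^B I^B: 1/2 I^B I^B, 1/2 I^B i.
Crossing each possibility with the mother I^A i and summing P(type A): 1/2·0 + 1/2·1/4 = 1/8.
Similarly for Rh via the father's Rh distribution: P(Rh+) = 1/2.
Independent loci: 1/8 × 1/2 = 1/16.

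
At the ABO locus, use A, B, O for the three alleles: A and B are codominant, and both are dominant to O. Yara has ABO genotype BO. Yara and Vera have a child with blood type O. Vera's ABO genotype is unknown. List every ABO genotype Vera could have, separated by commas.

AO, BO, OO

For each candidate genotype of Vera, check whether crossing it with BO can produce every observed child phenotype.
  AA → possible child types {A, AB} ✗
  AB → possible child types {A, B, AB} ✗
  AO → possible child types {O, A, B, AB} ✓
  BB → possible child types {B} ✗
  BO → possible child types {O, B} ✓
  OO → possible child types {O, B} ✓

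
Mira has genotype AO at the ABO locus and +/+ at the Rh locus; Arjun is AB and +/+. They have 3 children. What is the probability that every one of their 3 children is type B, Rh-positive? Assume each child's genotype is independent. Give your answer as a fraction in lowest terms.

ABO cross AO × AB → 1/2 A, 1/4 B, 1/4 AB.
Rh cross +/+ × +/+ → 1 Rh+; so P(type B, Rh-positive) = 1/4 × 1 = 1/4 per child.
All 3 independent: (1/4)^3 = 1/64.

1/64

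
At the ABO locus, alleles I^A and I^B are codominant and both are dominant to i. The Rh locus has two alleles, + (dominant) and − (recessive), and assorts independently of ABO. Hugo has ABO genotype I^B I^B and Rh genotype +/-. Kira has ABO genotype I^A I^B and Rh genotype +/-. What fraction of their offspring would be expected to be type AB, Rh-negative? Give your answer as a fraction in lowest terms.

ABO cross I^B I^B × I^A I^B → offspring phenotypes: 1/2 B, 1/2 AB.
Rh cross +/- × +/- → 3/4 Rh+, 1/4 Rh-.
Independent loci: P(type AB, Rh-negative) = 1/2 × 1/4 = 1/8.

1/8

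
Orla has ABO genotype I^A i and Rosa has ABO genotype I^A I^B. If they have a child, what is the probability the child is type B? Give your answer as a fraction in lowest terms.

ABO cross I^A i × I^A I^B → offspring phenotypes: 1/2 A, 1/4 B, 1/4 AB.
So P(type B) = 1/4.

1/4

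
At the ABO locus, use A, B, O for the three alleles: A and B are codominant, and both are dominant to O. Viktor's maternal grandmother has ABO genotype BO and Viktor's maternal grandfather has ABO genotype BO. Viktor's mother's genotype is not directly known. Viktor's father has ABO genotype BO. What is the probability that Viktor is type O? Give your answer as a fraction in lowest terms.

1/4

Viktor's mother's ABO genotype from BO × BO: 1/4 BB, 1/2 BO, 1/4 OO.
Crossing each possibility with the father BO and summing P(type O): 1/4·0 + 1/2·1/4 + 1/4·1/2 = 1/4.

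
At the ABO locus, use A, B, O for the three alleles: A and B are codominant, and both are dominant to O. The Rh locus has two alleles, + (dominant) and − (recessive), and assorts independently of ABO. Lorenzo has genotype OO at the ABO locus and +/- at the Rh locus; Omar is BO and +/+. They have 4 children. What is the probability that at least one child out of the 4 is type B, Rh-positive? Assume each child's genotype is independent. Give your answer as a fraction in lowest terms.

ABO cross OO × BO → 1/2 O, 1/2 B.
Rh cross +/- × +/+ → 1 Rh+; so P(type B, Rh-positive) = 1/2 × 1 = 1/2 per child.
P(none) = (1/2)^4 = 1/16; P(at least one) = 1 − 1/16 = 15/16.

15/16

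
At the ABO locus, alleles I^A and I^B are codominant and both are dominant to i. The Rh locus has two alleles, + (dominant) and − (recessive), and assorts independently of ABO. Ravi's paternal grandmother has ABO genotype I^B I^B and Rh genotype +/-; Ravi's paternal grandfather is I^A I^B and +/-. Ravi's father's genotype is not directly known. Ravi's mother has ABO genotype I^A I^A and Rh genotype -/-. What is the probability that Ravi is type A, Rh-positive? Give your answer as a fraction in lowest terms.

Ravi's father's ABO genotype from I^B I^B × I^A I^B: 1/2 I^A I^B, 1/2 I^B I^B.
Crossing each possibility with the mother I^A I^A and summing P(type A): 1/2·1/2 + 1/2·0 = 1/4.
Similarly for Rh via the father's Rh distribution: P(Rh+) = 1/2.
Independent loci: 1/4 × 1/2 = 1/8.

1/8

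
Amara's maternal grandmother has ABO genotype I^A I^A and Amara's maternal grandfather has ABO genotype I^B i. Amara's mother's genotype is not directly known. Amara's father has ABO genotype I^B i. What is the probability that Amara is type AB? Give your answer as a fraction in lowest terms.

1/4

Amara's mother's ABO genotype from I^A I^A × I^B i: 1/2 I^A I^B, 1/2 I^A i.
Crossing each possibility with the father I^B i and summing P(type AB): 1/2·1/4 + 1/2·1/4 = 1/4.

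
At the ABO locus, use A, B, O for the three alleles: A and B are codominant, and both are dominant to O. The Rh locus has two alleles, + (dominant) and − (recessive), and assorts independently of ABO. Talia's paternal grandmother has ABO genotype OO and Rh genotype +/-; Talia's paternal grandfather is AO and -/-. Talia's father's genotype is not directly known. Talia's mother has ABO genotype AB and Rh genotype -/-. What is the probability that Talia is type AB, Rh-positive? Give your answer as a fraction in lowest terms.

1/32

Talia's father's ABO genotype from OO × AO: 1/2 AO, 1/2 OO.
Crossing each possibility with the mother AB and summing P(type AB): 1/2·1/4 + 1/2·0 = 1/8.
Similarly for Rh via the father's Rh distribution: P(Rh+) = 1/4.
Independent loci: 1/8 × 1/4 = 1/32.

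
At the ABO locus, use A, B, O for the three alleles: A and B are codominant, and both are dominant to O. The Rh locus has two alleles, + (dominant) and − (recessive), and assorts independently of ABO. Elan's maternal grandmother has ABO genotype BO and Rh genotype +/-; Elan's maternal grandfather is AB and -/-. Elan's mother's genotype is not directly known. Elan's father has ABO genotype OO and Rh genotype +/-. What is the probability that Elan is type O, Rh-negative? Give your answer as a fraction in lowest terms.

Elan's mother's ABO genotype from BO × AB: 1/4 AB, 1/4 AO, 1/4 BB, 1/4 BO.
Crossing each possibility with the father OO and summing P(type O): 1/4·0 + 1/4·1/2 + 1/4·0 + 1/4·1/2 = 1/4.
Similarly for Rh via the mother's Rh distribution: P(Rh-) = 3/8.
Independent loci: 1/4 × 3/8 = 3/32.

3/32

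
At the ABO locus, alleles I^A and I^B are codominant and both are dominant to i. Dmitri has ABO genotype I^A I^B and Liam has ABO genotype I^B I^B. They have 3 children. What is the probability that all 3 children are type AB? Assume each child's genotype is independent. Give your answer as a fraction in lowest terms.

1/8

ABO cross I^A I^B × I^B I^B → 1/2 B, 1/2 AB.
So P(type AB) = 1/2 per child.
All 3 independent: (1/2)^3 = 1/8.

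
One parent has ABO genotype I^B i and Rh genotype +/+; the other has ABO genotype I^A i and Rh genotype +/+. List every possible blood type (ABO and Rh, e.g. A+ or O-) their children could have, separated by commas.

O+, A+, B+, AB+

Gametes from I^B i × I^A i give offspring ABO genotypes I^A I^B, I^A i, I^B i, i i, i.e. phenotypes O, A, B, AB.
Rh cross +/+ × +/+ → phenotypes Rh+.
Combining independently: O+, A+, B+, AB+.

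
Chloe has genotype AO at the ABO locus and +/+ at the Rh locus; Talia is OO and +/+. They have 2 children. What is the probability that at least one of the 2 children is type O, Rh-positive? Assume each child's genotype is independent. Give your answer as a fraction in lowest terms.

3/4

ABO cross AO × OO → 1/2 O, 1/2 A.
Rh cross +/+ × +/+ → 1 Rh+; so P(type O, Rh-positive) = 1/2 × 1 = 1/2 per child.
P(none) = (1/2)^2 = 1/4; P(at least one) = 1 − 1/4 = 3/4.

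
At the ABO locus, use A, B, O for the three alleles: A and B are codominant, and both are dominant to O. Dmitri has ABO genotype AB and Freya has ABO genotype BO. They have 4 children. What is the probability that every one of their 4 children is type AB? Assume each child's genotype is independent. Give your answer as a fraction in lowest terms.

ABO cross AB × BO → 1/4 A, 1/2 B, 1/4 AB.
So P(type AB) = 1/4 per child.
All 4 independent: (1/4)^4 = 1/256.

1/256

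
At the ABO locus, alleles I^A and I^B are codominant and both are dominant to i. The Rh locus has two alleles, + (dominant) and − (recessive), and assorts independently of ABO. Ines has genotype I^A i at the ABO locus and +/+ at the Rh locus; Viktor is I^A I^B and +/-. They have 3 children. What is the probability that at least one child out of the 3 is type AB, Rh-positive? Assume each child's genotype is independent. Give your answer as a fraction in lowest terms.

ABO cross I^A i × I^A I^B → 1/2 A, 1/4 B, 1/4 AB.
Rh cross +/+ × +/- → 1 Rh+; so P(type AB, Rh-positive) = 1/4 × 1 = 1/4 per child.
P(none) = (3/4)^3 = 27/64; P(at least one) = 1 − 27/64 = 37/64.

37/64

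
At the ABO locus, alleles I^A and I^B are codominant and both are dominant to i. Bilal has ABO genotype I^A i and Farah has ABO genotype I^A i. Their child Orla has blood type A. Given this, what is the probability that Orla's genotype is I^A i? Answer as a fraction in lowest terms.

Cross I^A i × I^A i → 1/4 I^A I^A, 1/2 I^A i, 1/4 i i.
Type-A genotypes among offspring: I^A I^A (1/4), I^A i (1/2); total 3/4.
P(I^A i | type A) = (1/2) / (3/4) = 2/3.

2/3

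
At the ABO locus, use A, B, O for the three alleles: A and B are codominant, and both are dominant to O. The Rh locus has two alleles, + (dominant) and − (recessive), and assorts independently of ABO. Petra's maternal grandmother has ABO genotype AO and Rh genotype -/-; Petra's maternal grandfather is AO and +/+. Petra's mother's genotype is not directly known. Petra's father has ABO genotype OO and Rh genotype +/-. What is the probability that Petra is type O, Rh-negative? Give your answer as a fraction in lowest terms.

1/8

Petra's mother's ABO genotype from AO × AO: 1/4 AA, 1/2 AO, 1/4 OO.
Crossing each possibility with the father OO and summing P(type O): 1/4·0 + 1/2·1/2 + 1/4·1 = 1/2.
Similarly for Rh via the mother's Rh distribution: P(Rh-) = 1/4.
Independent loci: 1/2 × 1/4 = 1/8.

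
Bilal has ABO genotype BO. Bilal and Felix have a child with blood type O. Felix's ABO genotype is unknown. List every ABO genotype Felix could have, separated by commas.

AO, BO, OO

For each candidate genotype of Felix, check whether crossing it with BO can produce every observed child phenotype.
  AA → possible child types {A, AB} ✗
  AB → possible child types {A, B, AB} ✗
  AO → possible child types {O, A, B, AB} ✓
  BB → possible child types {B} ✗
  BO → possible child types {O, B} ✓
  OO → possible child types {O, B} ✓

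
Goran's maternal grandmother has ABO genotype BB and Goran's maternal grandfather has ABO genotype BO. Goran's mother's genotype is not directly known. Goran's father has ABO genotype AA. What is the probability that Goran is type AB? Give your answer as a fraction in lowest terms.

3/4

Goran's mother's ABO genotype from BB × BO: 1/2 BB, 1/2 BO.
Crossing each possibility with the father AA and summing P(type AB): 1/2·1 + 1/2·1/2 = 3/4.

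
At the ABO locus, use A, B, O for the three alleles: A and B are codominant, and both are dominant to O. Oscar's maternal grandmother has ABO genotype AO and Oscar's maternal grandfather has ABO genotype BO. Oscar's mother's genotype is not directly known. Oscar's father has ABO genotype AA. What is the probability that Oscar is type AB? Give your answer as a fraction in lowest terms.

Oscar's mother's ABO genotype from AO × BO: 1/4 AB, 1/4 AO, 1/4 BO, 1/4 OO.
Crossing each possibility with the father AA and summing P(type AB): 1/4·1/2 + 1/4·0 + 1/4·1/2 + 1/4·0 = 1/4.

1/4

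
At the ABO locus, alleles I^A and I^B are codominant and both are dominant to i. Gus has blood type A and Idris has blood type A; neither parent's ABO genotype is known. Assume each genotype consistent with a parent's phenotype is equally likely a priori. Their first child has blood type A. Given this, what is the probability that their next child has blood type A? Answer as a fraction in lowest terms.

19/20

Possible genotypes: Gus ∈ {I^A I^A, I^A i}; Idris ∈ {I^A I^A, I^A i}.
Weight each parental genotype pair by prior × P(type-A child):
  I^A I^A × I^A I^A: posterior weight 4/15; P(next child type A) = 1.
  I^A I^A × I^A i: posterior weight 4/15; P(next child type A) = 1.
  I^A i × I^A I^A: posterior weight 4/15; P(next child type A) = 1.
  I^A i × I^A i: posterior weight 1/5; P(next child type A) = 3/4.
Weighted sum = 19/20.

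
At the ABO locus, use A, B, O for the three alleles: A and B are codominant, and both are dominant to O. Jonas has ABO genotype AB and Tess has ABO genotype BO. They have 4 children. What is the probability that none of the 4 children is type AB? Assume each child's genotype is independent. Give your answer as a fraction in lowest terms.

ABO cross AB × BO → 1/4 A, 1/2 B, 1/4 AB.
So P(type AB) = 1/4 per child.
P(not type AB) = 3/4 for one child; (3/4)^4 = 81/256.

81/256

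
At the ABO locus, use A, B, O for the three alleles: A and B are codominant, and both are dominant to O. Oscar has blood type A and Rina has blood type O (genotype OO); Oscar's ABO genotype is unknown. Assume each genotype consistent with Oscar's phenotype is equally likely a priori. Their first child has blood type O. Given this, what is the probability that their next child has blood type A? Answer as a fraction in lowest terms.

Possible genotypes: Oscar ∈ {AA, AO}; Rina ∈ {OO}.
Weight each parental genotype pair by prior × P(type-O child):
  AO × OO: posterior weight 1; P(next child type A) = 1/2.
Weighted sum = 1/2.

1/2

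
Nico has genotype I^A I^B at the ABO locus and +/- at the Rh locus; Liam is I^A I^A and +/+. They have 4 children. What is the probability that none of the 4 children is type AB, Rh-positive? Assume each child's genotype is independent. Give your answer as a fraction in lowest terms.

1/16

ABO cross I^A I^B × I^A I^A → 1/2 A, 1/2 AB.
Rh cross +/- × +/+ → 1 Rh+; so P(type AB, Rh-positive) = 1/2 × 1 = 1/2 per child.
P(not type AB, Rh-positive) = 1/2 for one child; (1/2)^4 = 1/16.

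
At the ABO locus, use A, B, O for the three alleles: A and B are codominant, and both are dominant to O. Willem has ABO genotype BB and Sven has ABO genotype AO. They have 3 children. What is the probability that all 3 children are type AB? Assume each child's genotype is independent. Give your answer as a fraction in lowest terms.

ABO cross BB × AO → 1/2 B, 1/2 AB.
So P(type AB) = 1/2 per child.
All 3 independent: (1/2)^3 = 1/8.

1/8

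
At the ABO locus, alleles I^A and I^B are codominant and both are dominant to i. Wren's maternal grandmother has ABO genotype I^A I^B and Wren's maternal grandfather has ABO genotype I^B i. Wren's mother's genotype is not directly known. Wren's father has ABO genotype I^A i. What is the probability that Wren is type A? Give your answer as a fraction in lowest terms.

Wren's mother's ABO genotype from I^A I^B × I^B i: 1/4 I^A I^B, 1/4 I^A i, 1/4 I^B I^B, 1/4 I^B i.
Crossing each possibility with the father I^A i and summing P(type A): 1/4·1/2 + 1/4·3/4 + 1/4·0 + 1/4·1/4 = 3/8.

3/8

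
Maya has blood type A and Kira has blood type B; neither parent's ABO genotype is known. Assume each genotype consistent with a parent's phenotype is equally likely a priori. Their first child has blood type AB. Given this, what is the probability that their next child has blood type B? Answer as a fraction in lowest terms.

Possible genotypes: Maya ∈ {AA, AO}; Kira ∈ {BB, BO}.
Weight each parental genotype pair by prior × P(type-AB child):
  AA × BB: posterior weight 4/9; P(next child type B) = 0.
  AA × BO: posterior weight 2/9; P(next child type B) = 0.
  AO × BB: posterior weight 2/9; P(next child type B) = 1/2.
  AO × BO: posterior weight 1/9; P(next child type B) = 1/4.
Weighted sum = 5/36.

5/36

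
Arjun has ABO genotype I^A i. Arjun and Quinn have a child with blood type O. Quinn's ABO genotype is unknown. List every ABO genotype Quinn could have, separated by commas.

For each candidate genotype of Quinn, check whether crossing it with I^A i can produce every observed child phenotype.
  I^A I^A → possible child types {A} ✗
  I^A I^B → possible child types {A, B, AB} ✗
  I^A i → possible child types {O, A} ✓
  I^B I^B → possible child types {B, AB} ✗
  I^B i → possible child types {O, A, B, AB} ✓
  i i → possible child types {O, A} ✓

I^A i, I^B i, i i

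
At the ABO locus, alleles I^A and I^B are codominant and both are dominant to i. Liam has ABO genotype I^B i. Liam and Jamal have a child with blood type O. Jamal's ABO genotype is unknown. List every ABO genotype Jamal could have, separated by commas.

For each candidate genotype of Jamal, check whether crossing it with I^B i can produce every observed child phenotype.
  I^A I^A → possible child types {A, AB} ✗
  I^A I^B → possible child types {A, B, AB} ✗
  I^A i → possible child types {O, A, B, AB} ✓
  I^B I^B → possible child types {B} ✗
  I^B i → possible child types {O, B} ✓
  i i → possible child types {O, B} ✓

I^A i, I^B i, i i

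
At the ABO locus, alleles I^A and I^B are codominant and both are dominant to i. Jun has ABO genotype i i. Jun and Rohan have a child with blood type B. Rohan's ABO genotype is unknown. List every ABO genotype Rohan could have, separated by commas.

I^A I^B, I^B I^B, I^B i

For each candidate genotype of Rohan, check whether crossing it with i i can produce every observed child phenotype.
  I^A I^A → possible child types {A} ✗
  I^A I^B → possible child types {A, B} ✓
  I^A i → possible child types {O, A} ✗
  I^B I^B → possible child types {B} ✓
  I^B i → possible child types {O, B} ✓
  i i → possible child types {O} ✗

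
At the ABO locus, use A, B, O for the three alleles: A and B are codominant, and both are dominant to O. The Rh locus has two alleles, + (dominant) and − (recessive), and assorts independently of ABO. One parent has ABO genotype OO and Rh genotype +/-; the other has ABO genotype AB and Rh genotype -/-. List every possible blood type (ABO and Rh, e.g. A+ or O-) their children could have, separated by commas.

Gametes from OO × AB give offspring ABO genotypes AO, BO, i.e. phenotypes A, B.
Rh cross +/- × -/- → phenotypes Rh+, Rh-.
Combining independently: A+, A-, B+, B-.

A+, A-, B+, B-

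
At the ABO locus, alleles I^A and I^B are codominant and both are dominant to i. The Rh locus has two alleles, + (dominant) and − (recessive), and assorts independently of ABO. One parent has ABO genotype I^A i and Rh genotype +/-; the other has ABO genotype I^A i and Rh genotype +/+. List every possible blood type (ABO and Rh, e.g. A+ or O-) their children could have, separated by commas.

Gametes from I^A i × I^A i give offspring ABO genotypes I^A I^A, I^A i, i i, i.e. phenotypes O, A.
Rh cross +/- × +/+ → phenotypes Rh+.
Combining independently: O+, A+.

O+, A+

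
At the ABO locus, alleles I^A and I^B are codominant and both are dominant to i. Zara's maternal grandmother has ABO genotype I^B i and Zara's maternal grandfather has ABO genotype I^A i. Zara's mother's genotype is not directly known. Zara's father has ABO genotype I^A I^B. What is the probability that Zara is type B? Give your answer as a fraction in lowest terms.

3/8

Zara's mother's ABO genotype from I^B i × I^A i: 1/4 I^A I^B, 1/4 I^A i, 1/4 I^B i, 1/4 i i.
Crossing each possibility with the father I^A I^B and summing P(type B): 1/4·1/4 + 1/4·1/4 + 1/4·1/2 + 1/4·1/2 = 3/8.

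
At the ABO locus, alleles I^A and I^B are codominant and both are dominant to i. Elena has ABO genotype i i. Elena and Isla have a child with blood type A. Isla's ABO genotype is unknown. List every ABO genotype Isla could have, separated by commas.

For each candidate genotype of Isla, check whether crossing it with i i can produce every observed child phenotype.
  I^A I^A → possible child types {A} ✓
  I^A I^B → possible child types {A, B} ✓
  I^A i → possible child types {O, A} ✓
  I^B I^B → possible child types {B} ✗
  I^B i → possible child types {O, B} ✗
  i i → possible child types {O} ✗

I^A I^A, I^A I^B, I^A i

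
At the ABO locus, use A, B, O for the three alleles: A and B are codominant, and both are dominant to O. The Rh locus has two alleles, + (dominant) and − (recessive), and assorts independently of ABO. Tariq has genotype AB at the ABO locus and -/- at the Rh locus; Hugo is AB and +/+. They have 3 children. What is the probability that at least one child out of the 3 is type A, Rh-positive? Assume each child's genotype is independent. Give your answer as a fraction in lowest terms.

ABO cross AB × AB → 1/4 A, 1/4 B, 1/2 AB.
Rh cross -/- × +/+ → 1 Rh+; so P(type A, Rh-positive) = 1/4 × 1 = 1/4 per child.
P(none) = (3/4)^3 = 27/64; P(at least one) = 1 − 27/64 = 37/64.

37/64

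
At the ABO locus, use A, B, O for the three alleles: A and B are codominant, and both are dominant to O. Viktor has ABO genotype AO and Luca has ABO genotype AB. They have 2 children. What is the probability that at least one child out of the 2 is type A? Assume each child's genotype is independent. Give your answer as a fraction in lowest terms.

3/4

ABO cross AO × AB → 1/2 A, 1/4 B, 1/4 AB.
So P(type A) = 1/2 per child.
P(none) = (1/2)^2 = 1/4; P(at least one) = 1 − 1/4 = 3/4.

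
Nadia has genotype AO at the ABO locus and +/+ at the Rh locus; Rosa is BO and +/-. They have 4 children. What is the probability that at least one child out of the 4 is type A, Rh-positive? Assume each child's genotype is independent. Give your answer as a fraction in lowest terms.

ABO cross AO × BO → 1/4 O, 1/4 A, 1/4 B, 1/4 AB.
Rh cross +/+ × +/- → 1 Rh+; so P(type A, Rh-positive) = 1/4 × 1 = 1/4 per child.
P(none) = (3/4)^4 = 81/256; P(at least one) = 1 − 81/256 = 175/256.

175/256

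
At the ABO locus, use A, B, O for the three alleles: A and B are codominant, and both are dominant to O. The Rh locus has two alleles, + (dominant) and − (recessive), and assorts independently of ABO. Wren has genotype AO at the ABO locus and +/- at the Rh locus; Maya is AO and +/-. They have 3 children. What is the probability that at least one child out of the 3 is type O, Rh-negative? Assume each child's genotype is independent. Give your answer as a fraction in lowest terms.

ABO cross AO × AO → 1/4 O, 3/4 A.
Rh cross +/- × +/- → 3/4 Rh+, 1/4 Rh-; so P(type O, Rh-negative) = 1/4 × 1/4 = 1/16 per child.
P(none) = (15/16)^3 = 3375/4096; P(at least one) = 1 − 3375/4096 = 721/4096.

721/4096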